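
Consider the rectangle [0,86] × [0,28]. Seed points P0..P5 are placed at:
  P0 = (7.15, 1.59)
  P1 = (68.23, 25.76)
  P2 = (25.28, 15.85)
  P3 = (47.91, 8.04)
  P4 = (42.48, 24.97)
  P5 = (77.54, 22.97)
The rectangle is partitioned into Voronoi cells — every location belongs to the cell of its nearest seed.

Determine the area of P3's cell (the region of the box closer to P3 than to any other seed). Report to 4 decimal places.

Area of P3's cell: 505.9421

1. box [0,86]×[0,28]: [(0, 0) (86, 0) (86, 28) (0, 28)]
2. ⊥bis P3·P0 via (27.53,4.815): [(28.2919, 0) (86, 0) (86, 28) (23.8611, 28)]  |A|=1677.857
3. ⊥bis P3·P1 via (58.07,16.9): [(28.2919, 0) (72.8076, 0) (48.3903, 28) (23.8611, 28)]  |A|=966.6273
4. ⊥bis P3·P2 via (36.595,11.945): [(32.4726, 0) (72.8076, 0) (48.3903, 28) (42.1359, 28)]  |A|=652.2522
5. ⊥bis P3·P4 via (45.195,16.505): [(37.2942, 13.971) (32.4726, 0) (72.8076, 0) (55.5252, 19.8182)]  |A|=512.9397
6. ⊥bis P3·P5 via (62.725,15.505): [(37.2942, 13.971) (32.4726, 0) (70.5377, 0) (67.431, 6.1655) (55.5252, 19.8182)]  |A|=505.9421
7. canonical 5-gon: [(37.2942, 13.971) (32.4726, 0) (70.5377, 0) (67.431, 6.1655) (55.5252, 19.8182)]
8. shoelace: 505.9421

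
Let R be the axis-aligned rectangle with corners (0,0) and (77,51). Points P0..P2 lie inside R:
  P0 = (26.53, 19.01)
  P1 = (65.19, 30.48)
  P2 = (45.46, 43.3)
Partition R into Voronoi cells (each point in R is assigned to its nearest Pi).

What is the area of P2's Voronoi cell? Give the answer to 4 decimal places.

Area of P2's cell: 753.2479

1. box [0,77]×[0,51]: [(0, 0) (77, 0) (77, 51) (0, 51)]
2. ⊥bis P2·P0 via (35.995,31.155): [(75.9715, 0) (77, 0) (77, 51) (10.5309, 51)]  |A|=1721.1886
3. ⊥bis P2·P1 via (55.325,36.89): [(46.3533, 23.0825) (64.4933, 51) (10.5309, 51)]  |A|=753.2479
4. canonical 3-gon: [(46.3533, 23.0825) (64.4933, 51) (10.5309, 51)]
5. shoelace: 753.2479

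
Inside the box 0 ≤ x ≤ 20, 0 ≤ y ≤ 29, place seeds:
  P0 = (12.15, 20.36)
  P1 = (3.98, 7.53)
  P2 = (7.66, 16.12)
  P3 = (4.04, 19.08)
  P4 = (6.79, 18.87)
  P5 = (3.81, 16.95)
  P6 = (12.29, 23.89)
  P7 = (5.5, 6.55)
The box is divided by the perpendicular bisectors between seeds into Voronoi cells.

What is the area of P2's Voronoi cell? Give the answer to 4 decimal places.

1. box [0,20]×[0,29]: [(0, 0) (20, 0) (20, 29) (0, 29)]
2. ⊥bis P2·P0 via (9.905,18.24): [(0, 28.729) (0, 0) (20, 0) (20, 7.5498)]  |A|=362.788
3. ⊥bis P2·P1 via (5.82,11.825): [(0, 28.729) (0, 14.3183) (20, 5.7502) (20, 7.5498)]  |A|=162.1026
4. ⊥bis P2·P3 via (5.85,17.6): [(8.0122, 20.2444) (2.3451, 13.3136) (20, 5.7502) (20, 7.5498)]  |A|=93.3981
5. ⊥bis P2·P4 via (7.225,17.495): [(9.8302, 18.3192) (5.2544, 16.8716) (2.3451, 13.3136) (20, 5.7502) (20, 7.5498)]  |A|=87.6776
6. ⊥bis P2·P5 via (5.735,16.535): [(9.8302, 18.3192) (5.848, 17.0594) (4.8126, 12.2566) (20, 5.7502) (20, 7.5498)]  |A|=80.422
7. ⊥bis P2·P6 via (9.975,20.005): [(9.8302, 18.3192) (5.848, 17.0594) (4.8126, 12.2566) (20, 5.7502) (20, 7.5498)]  |A|=80.422
8. ⊥bis P2·P7 via (6.58,11.335): [(19.0924, 8.5109) (9.8302, 18.3192) (5.848, 17.0594) (4.8126, 12.2566) (7.3911, 11.1519)]  |A|=64.6521
9. canonical 5-gon: [(19.0924, 8.5109) (9.8302, 18.3192) (5.848, 17.0594) (4.8126, 12.2566) (7.3911, 11.1519)]
10. shoelace: 64.6521

Area of P2's cell: 64.6521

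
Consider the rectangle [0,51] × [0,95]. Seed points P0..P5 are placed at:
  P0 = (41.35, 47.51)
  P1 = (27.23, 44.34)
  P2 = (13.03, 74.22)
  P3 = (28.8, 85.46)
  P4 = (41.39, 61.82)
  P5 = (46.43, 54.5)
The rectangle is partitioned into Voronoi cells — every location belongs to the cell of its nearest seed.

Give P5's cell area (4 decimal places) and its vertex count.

1. box [0,51]×[0,95]: [(0, 0) (51, 0) (51, 95) (0, 95)]
2. ⊥bis P5·P0 via (43.89,51.005): [(0, 82.9022) (51, 45.8378) (51, 95) (0, 95)]  |A|=1562.1311
3. ⊥bis P5·P1 via (36.83,49.42): [(31.0554, 60.3325) (51, 45.8378) (51, 95) (12.7106, 95)]  |A|=1153.9575
4. ⊥bis P5·P2 via (29.73,64.36): [(29.3051, 63.6403) (31.0554, 60.3325) (51, 45.8378) (51, 95) (47.8204, 95)]  |A|=603.4404
5. ⊥bis P5·P3 via (37.615,69.98): [(30.735, 66.0622) (29.3051, 63.6403) (31.0554, 60.3325) (51, 45.8378) (51, 77.602)]  |A|=381.151
6. ⊥bis P5·P4 via (43.91,58.16): [(38.8442, 54.6721) (51, 45.8378) (51, 63.0416)]  |A|=104.5634
7. canonical 3-gon: [(38.8442, 54.6721) (51, 45.8378) (51, 63.0416)]
8. shoelace: 104.5634

Area of P5's cell: 104.5634 (3 vertices)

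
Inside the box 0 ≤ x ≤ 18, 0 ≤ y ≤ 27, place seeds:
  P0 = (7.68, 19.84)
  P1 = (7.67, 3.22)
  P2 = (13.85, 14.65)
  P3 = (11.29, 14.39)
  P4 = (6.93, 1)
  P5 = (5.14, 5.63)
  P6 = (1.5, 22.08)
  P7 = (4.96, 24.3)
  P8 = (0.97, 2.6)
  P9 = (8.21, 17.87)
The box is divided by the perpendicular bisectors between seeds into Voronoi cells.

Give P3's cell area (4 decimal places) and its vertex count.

1. box [0,18]×[0,27]: [(0, 0) (18, 0) (18, 27) (0, 27)]
2. ⊥bis P3·P0 via (9.485,17.115): [(0, 10.8323) (0, 0) (18, 0) (18, 22.7552)]  |A|=302.2874
3. ⊥bis P3·P1 via (9.48,8.805): [(1.0594, 11.534) (18, 6.0438) (18, 22.7552)]  |A|=141.5508
4. ⊥bis P3·P2 via (12.57,14.52): [(12.1286, 18.8661) (1.0594, 11.534) (13.2754, 7.575)]  |A|=66.6959
5. ⊥bis P3·P4 via (9.11,7.695): [(12.1286, 18.8661) (1.0594, 11.534) (13.2754, 7.575)]  |A|=66.6959
6. ⊥bis P3·P5 via (8.215,10.01): [(12.1286, 18.8661) (3.6243, 13.2329) (10.3184, 8.5333) (13.2754, 7.575)]  |A|=54.9823
7. ⊥bis P3·P6 via (6.395,18.235): [(12.1286, 18.8661) (3.6243, 13.2329) (10.3184, 8.5333) (13.2754, 7.575)]  |A|=54.9823
8. ⊥bis P3·P7 via (8.125,19.345): [(12.1286, 18.8661) (3.6243, 13.2329) (10.3184, 8.5333) (13.2754, 7.575)]  |A|=54.9823
9. ⊥bis P3·P8 via (6.13,8.495): [(12.1286, 18.8661) (3.6243, 13.2329) (10.3184, 8.5333) (13.2754, 7.575)]  |A|=54.9823
10. ⊥bis P3·P9 via (9.75,16.13): [(12.1874, 18.2872) (5.2149, 12.1162) (10.3184, 8.5333) (13.2754, 7.575)]  |A|=43.5541
11. canonical 4-gon: [(12.1874, 18.2872) (5.2149, 12.1162) (10.3184, 8.5333) (13.2754, 7.575)]
12. shoelace: 43.5541

Area of P3's cell: 43.5541 (4 vertices)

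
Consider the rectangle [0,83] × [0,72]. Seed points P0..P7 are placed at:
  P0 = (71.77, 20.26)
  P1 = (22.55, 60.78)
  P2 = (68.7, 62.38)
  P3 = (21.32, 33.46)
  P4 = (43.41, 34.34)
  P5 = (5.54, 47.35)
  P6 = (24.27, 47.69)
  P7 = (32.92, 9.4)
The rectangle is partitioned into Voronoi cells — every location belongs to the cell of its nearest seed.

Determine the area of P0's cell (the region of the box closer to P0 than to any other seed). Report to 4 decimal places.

Area of P0's cell: 1090.9328

1. box [0,83]×[0,72]: [(0, 0) (83, 0) (83, 72) (0, 72)]
2. ⊥bis P0·P1 via (47.16,40.52): [(13.8022, 0) (83, 0) (83, 72) (73.0757, 72)]  |A|=2848.3961
3. ⊥bis P0·P2 via (70.235,41.32): [(46.3877, 39.5818) (13.8022, 0) (83, 0) (83, 42.2504)]  |A|=2142.9308
4. ⊥bis P0·P3 via (46.545,26.86): [(49.9414, 39.8409) (39.5172, 0) (83, 0) (83, 42.2504)]  |A|=1564.5659
5. ⊥bis P0·P4 via (57.59,27.3): [(64.3371, 40.8901) (44.0363, 0) (83, 0) (83, 42.2504)]  |A|=1190.8727
6. ⊥bis P0·P5 via (38.655,33.805): [(64.3371, 40.8901) (44.0363, 0) (83, 0) (83, 42.2504)]  |A|=1190.8727
7. ⊥bis P0·P6 via (48.02,33.975): [(64.3371, 40.8901) (44.0363, 0) (83, 0) (83, 42.2504)]  |A|=1190.8727
8. ⊥bis P0·P7 via (52.345,14.83): [(64.3371, 40.8901) (52.0042, 16.0491) (56.4905, 0) (83, 0) (83, 42.2504)]  |A|=1090.9328
9. canonical 5-gon: [(64.3371, 40.8901) (52.0042, 16.0491) (56.4905, 0) (83, 0) (83, 42.2504)]
10. shoelace: 1090.9328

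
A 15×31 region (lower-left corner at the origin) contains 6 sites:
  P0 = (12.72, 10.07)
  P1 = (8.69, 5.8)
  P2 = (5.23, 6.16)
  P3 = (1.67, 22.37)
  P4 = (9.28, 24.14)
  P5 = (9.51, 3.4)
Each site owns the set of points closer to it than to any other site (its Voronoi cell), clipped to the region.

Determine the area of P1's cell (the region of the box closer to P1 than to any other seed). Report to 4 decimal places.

Area of P1's cell: 21.2835

1. box [0,15]×[0,31]: [(0, 0) (15, 0) (15, 31) (0, 31)]
2. ⊥bis P1·P0 via (10.705,7.935): [(0, 18.0383) (0, 0) (15, 0) (15, 3.8814)]  |A|=164.3979
3. ⊥bis P1·P2 via (6.96,5.98): [(7.4801, 10.9786) (6.3378, 0) (15, 0) (15, 3.8814)]  |A|=62.1435
4. ⊥bis P1·P3 via (5.18,14.085): [(7.4801, 10.9786) (6.3378, 0) (15, 0) (15, 3.8814)]  |A|=62.1435
5. ⊥bis P1·P4 via (8.985,14.97): [(7.4801, 10.9786) (6.3378, 0) (15, 0) (15, 3.8814)]  |A|=62.1435
6. ⊥bis P1·P5 via (9.1,4.6): [(12.8728, 5.889) (7.4801, 10.9786) (6.7322, 3.791)]  |A|=21.2835
7. canonical 3-gon: [(12.8728, 5.889) (7.4801, 10.9786) (6.7322, 3.791)]
8. shoelace: 21.2835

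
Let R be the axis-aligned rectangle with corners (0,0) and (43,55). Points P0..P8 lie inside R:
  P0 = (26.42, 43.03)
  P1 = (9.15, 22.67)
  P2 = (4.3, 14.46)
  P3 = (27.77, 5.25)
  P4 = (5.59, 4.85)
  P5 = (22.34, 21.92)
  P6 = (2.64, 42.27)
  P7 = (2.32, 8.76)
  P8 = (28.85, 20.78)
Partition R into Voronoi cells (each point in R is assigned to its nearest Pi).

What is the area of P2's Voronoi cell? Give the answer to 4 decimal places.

Area of P2's cell: 108.7478

1. box [0,43]×[0,55]: [(0, 0) (43, 0) (43, 55) (0, 55)]
2. ⊥bis P2·P0 via (15.36,28.745): [(0, 40.6373) (0, 0) (43, 0) (43, 7.345)]  |A|=1031.6205
3. ⊥bis P2·P1 via (6.725,18.565): [(0, 22.5377) (0, 0) (38.1515, 0)]  |A|=429.9247
4. ⊥bis P2·P3 via (16.035,9.855): [(17.0577, 12.4611) (0, 22.5377) (0, 0) (12.1677, 0)]  |A|=268.032
5. ⊥bis P2·P4 via (4.945,9.655): [(16.5688, 11.2153) (17.0577, 12.4611) (0, 22.5377) (0, 8.9912)]  |A|=125.3126
6. ⊥bis P2·P5 via (13.32,18.19): [(16.2234, 11.169) (15.2467, 13.5309) (0, 22.5377) (0, 8.9912)]  |A|=123.4925
7. ⊥bis P2·P6 via (3.47,28.365): [(16.2234, 11.169) (15.2467, 13.5309) (0, 22.5377) (0, 8.9912)]  |A|=123.4925
8. ⊥bis P2·P7 via (3.31,11.61): [(7.8251, 10.0416) (16.2234, 11.169) (15.2467, 13.5309) (0, 22.5377) (0, 12.7598)]  |A|=108.7478
9. ⊥bis P2·P8 via (16.575,17.62): [(7.8251, 10.0416) (16.2234, 11.169) (15.2467, 13.5309) (0, 22.5377) (0, 12.7598)]  |A|=108.7478
10. canonical 5-gon: [(7.8251, 10.0416) (16.2234, 11.169) (15.2467, 13.5309) (0, 22.5377) (0, 12.7598)]
11. shoelace: 108.7478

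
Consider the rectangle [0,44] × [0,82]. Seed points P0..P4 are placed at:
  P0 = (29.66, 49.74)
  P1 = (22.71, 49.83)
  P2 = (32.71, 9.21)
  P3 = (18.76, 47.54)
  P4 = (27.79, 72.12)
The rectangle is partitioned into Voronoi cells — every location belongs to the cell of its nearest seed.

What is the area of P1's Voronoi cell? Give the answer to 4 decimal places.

Area of P1's cell: 154.1510

1. box [0,44]×[0,82]: [(0, 0) (44, 0) (44, 82) (0, 82)]
2. ⊥bis P1·P0 via (26.185,49.785): [(0, 0) (25.5403, 0) (26.6022, 82) (0, 82)]  |A|=2137.8415
3. ⊥bis P1·P2 via (27.71,29.52): [(0, 22.6982) (25.9169, 29.0786) (26.6022, 82) (0, 82)]  |A|=1472.3704
4. ⊥bis P1·P3 via (20.735,48.685): [(26.052, 39.5138) (26.6022, 82) (1.4207, 82)]  |A|=534.9322
5. ⊥bis P1·P4 via (25.25,60.975): [(11.8378, 64.0317) (26.052, 39.5138) (26.3267, 60.7296)]  |A|=154.151
6. canonical 3-gon: [(11.8378, 64.0317) (26.052, 39.5138) (26.3267, 60.7296)]
7. shoelace: 154.151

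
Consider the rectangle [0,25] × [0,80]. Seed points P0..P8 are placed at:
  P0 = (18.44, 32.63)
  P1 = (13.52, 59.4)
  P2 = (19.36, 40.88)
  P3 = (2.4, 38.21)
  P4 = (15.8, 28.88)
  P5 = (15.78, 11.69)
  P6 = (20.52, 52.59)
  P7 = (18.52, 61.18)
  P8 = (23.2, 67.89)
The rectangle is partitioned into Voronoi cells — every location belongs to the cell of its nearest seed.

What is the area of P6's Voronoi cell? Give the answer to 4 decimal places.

1. box [0,25]×[0,80]: [(0, 0) (25, 0) (25, 80) (0, 80)]
2. ⊥bis P6·P0 via (19.48,42.61): [(0, 44.64) (25, 42.0348) (25, 80) (0, 80)]  |A|=916.5656
3. ⊥bis P6·P1 via (17.02,55.995): [(5.4234, 44.0748) (25, 42.0348) (25, 64.1976)]  |A|=216.9372
4. ⊥bis P6·P2 via (19.94,46.735): [(9.0599, 47.8128) (25, 46.2338) (25, 64.1976)]  |A|=143.1733
5. ⊥bis P6·P3 via (11.46,45.4): [(9.3272, 48.0875) (9.5866, 47.7606) (25, 46.2338) (25, 64.1976)]  |A|=143.0939
6. ⊥bis P6·P4 via (18.16,40.735): [(9.3272, 48.0875) (9.5866, 47.7606) (25, 46.2338) (25, 64.1976)]  |A|=143.0939
7. ⊥bis P6·P5 via (18.15,32.14): [(9.3272, 48.0875) (9.5866, 47.7606) (25, 46.2338) (25, 64.1976)]  |A|=143.0939
8. ⊥bis P6·P7 via (19.52,56.885): [(17.4073, 56.3931) (9.3272, 48.0875) (9.5866, 47.7606) (25, 46.2338) (25, 58.1609)]  |A|=120.1764
9. ⊥bis P6·P8 via (21.86,60.24): [(17.4073, 56.3931) (9.3272, 48.0875) (9.5866, 47.7606) (25, 46.2338) (25, 58.1609)]  |A|=120.1764
10. canonical 5-gon: [(17.4073, 56.3931) (9.3272, 48.0875) (9.5866, 47.7606) (25, 46.2338) (25, 58.1609)]
11. shoelace: 120.1764

Area of P6's cell: 120.1764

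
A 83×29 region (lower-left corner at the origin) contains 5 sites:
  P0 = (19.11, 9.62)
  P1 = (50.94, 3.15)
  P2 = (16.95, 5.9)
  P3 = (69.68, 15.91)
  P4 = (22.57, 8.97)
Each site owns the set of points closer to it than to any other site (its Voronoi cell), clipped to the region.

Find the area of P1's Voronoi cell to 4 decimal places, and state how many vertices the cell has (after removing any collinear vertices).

1. box [0,83]×[0,29]: [(0, 0) (83, 0) (83, 29) (0, 29)]
2. ⊥bis P1·P0 via (35.025,6.385): [(33.7271, 0) (83, 0) (83, 29) (39.6219, 29)]  |A|=1343.4391
3. ⊥bis P1·P2 via (33.945,4.525): [(33.7271, 0) (83, 0) (83, 29) (39.6219, 29)]  |A|=1343.4391
4. ⊥bis P1·P3 via (60.31,9.53): [(33.7271, 0) (66.7989, 0) (47.0529, 29) (39.6219, 29)]  |A|=587.2915
5. ⊥bis P1·P4 via (36.755,6.06): [(35.5118, 0) (66.7989, 0) (47.0529, 29) (41.4611, 29)]  |A|=534.7458
6. canonical 4-gon: [(35.5118, 0) (66.7989, 0) (47.0529, 29) (41.4611, 29)]
7. shoelace: 534.7458

Area of P1's cell: 534.7458 (4 vertices)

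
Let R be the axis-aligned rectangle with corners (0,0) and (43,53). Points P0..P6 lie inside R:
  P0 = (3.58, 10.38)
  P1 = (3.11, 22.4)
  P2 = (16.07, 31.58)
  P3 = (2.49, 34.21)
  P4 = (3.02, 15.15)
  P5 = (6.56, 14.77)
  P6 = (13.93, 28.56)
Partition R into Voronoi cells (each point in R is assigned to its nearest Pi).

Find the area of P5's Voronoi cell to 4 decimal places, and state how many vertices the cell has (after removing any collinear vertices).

Area of P5's cell: 410.2157 (6 vertices)

1. box [0,43]×[0,53]: [(0, 0) (43, 0) (43, 53) (0, 53)]
2. ⊥bis P5·P0 via (5.07,12.575): [(0, 16.0166) (23.5949, 0) (43, 0) (43, 53) (0, 53)]  |A|=2090.0449
3. ⊥bis P5·P1 via (4.835,18.585): [(0, 16.3988) (0, 16.0166) (23.5949, 0) (43, 0) (43, 35.8418)]  |A|=934.2173
4. ⊥bis P5·P2 via (11.315,23.175): [(12.9458, 22.2524) (0, 16.3988) (0, 16.0166) (23.5949, 0) (43, 0) (43, 5.2497)]  |A|=474.507
5. ⊥bis P5·P3 via (4.525,24.49): [(12.9458, 22.2524) (0, 16.3988) (0, 16.0166) (23.5949, 0) (43, 0) (43, 5.2497)]  |A|=474.507
6. ⊥bis P5·P4 via (4.79,14.96): [(12.9458, 22.2524) (5.1967, 18.7485) (4.5704, 12.9141) (23.5949, 0) (43, 0) (43, 5.2497)]  |A|=459.2096
7. ⊥bis P5·P6 via (10.245,21.665): [(10.8874, 21.3217) (5.1967, 18.7485) (4.5704, 12.9141) (23.5949, 0) (43, 0) (43, 4.1592)]  |A|=410.2157
8. canonical 6-gon: [(10.8874, 21.3217) (5.1967, 18.7485) (4.5704, 12.9141) (23.5949, 0) (43, 0) (43, 4.1592)]
9. shoelace: 410.2157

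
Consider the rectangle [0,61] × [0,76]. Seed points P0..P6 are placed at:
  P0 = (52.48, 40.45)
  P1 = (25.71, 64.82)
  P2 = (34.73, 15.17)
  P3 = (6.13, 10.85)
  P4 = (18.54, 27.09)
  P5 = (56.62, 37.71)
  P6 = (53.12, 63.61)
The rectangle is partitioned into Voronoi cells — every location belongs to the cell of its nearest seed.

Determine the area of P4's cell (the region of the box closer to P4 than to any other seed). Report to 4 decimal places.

Area of P4's cell: 874.9810

1. box [0,61]×[0,76]: [(0, 0) (61, 0) (61, 76) (0, 76)]
2. ⊥bis P4·P0 via (35.51,33.77): [(0, 0) (48.8031, 0) (18.8868, 76) (0, 76)]  |A|=2572.214
3. ⊥bis P4·P1 via (22.125,45.955): [(0, 50.1595) (0, 0) (48.8031, 0) (31.408, 44.1909)]  |A|=1866.0303
4. ⊥bis P4·P2 via (26.635,21.13): [(0, 50.1595) (0, 0) (11.0779, 0) (35.6603, 33.3883) (31.408, 44.1909)]  |A|=1236.2405
5. ⊥bis P4·P3 via (12.335,18.97): [(0, 50.1595) (0, 28.3959) (20.4686, 12.7546) (35.6603, 33.3883) (31.408, 44.1909)]  |A|=874.981
6. ⊥bis P4·P5 via (37.58,32.4): [(0, 50.1595) (0, 28.3959) (20.4686, 12.7546) (35.6603, 33.3883) (31.408, 44.1909)]  |A|=874.981
7. ⊥bis P4·P6 via (35.83,45.35): [(0, 50.1595) (0, 28.3959) (20.4686, 12.7546) (35.6603, 33.3883) (31.408, 44.1909)]  |A|=874.981
8. canonical 5-gon: [(0, 50.1595) (0, 28.3959) (20.4686, 12.7546) (35.6603, 33.3883) (31.408, 44.1909)]
9. shoelace: 874.981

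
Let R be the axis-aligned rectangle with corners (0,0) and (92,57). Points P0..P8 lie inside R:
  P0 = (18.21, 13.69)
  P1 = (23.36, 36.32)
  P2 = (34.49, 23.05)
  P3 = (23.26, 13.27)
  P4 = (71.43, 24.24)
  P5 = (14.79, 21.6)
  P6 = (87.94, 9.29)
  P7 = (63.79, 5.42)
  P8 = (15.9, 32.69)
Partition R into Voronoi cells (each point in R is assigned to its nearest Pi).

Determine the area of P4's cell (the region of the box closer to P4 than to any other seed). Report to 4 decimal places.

Area of P4's cell: 1518.3632

1. box [0,92]×[0,57]: [(0, 0) (92, 0) (92, 57) (0, 57)]
2. ⊥bis P4·P0 via (44.82,18.965): [(48.5795, 0) (92, 0) (92, 57) (37.2802, 57)]  |A|=2796.9991
3. ⊥bis P4·P1 via (47.395,30.28): [(44.7016, 19.5622) (48.5795, 0) (92, 0) (92, 57) (54.1097, 57)]  |A|=2481.9682
4. ⊥bis P4·P2 via (52.96,23.645): [(52.1382, 49.1547) (53.7217, 0) (92, 0) (92, 57) (54.1097, 57)]  |A|=2225.4699
5. ⊥bis P4·P3 via (47.345,18.755): [(52.1382, 49.1547) (53.7217, 0) (92, 0) (92, 57) (54.1097, 57)]  |A|=2225.4699
6. ⊥bis P4·P5 via (43.11,22.92): [(52.1382, 49.1547) (53.7217, 0) (92, 0) (92, 57) (54.1097, 57)]  |A|=2225.4699
7. ⊥bis P4·P6 via (79.685,16.765): [(52.1382, 49.1547) (53.7217, 0) (64.5041, 0) (92, 30.365) (92, 57) (54.1097, 57)]  |A|=1808.0127
8. ⊥bis P4·P7 via (67.61,14.83): [(52.1382, 49.1547) (53.0536, 20.7392) (75.1582, 11.7658) (92, 30.365) (92, 57) (54.1097, 57)]  |A|=1518.3632
9. ⊥bis P4·P8 via (43.665,28.465): [(52.1382, 49.1547) (53.0536, 20.7392) (75.1582, 11.7658) (92, 30.365) (92, 57) (54.1097, 57)]  |A|=1518.3632
10. canonical 6-gon: [(52.1382, 49.1547) (53.0536, 20.7392) (75.1582, 11.7658) (92, 30.365) (92, 57) (54.1097, 57)]
11. shoelace: 1518.3632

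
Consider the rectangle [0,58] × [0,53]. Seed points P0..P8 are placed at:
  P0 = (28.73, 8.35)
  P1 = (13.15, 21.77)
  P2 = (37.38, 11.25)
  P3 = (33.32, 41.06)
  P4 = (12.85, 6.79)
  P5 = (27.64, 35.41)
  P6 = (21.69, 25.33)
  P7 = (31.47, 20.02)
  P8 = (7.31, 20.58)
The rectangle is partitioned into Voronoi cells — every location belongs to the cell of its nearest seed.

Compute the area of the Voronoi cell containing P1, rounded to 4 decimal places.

1. box [0,58]×[0,53]: [(0, 0) (58, 0) (58, 53) (0, 53)]
2. ⊥bis P1·P0 via (20.94,15.06): [(0, 0) (7.9679, 0) (53.62, 53) (0, 53)]  |A|=1632.0802
3. ⊥bis P1·P2 via (25.265,16.51): [(0, 0) (7.9679, 0) (28.3913, 23.7106) (41.108, 53) (0, 53)]  |A|=1448.8449
4. ⊥bis P1·P3 via (23.235,31.415): [(0, 0) (7.9679, 0) (28.3913, 23.7106) (29.0819, 25.3013) (2.5917, 53) (0, 53)]  |A|=915.4207
5. ⊥bis P1·P4 via (13,14.28): [(0, 14.5403) (20.1449, 14.1369) (28.3913, 23.7106) (29.0819, 25.3013) (2.5917, 53) (0, 53)]  |A|=712.643
6. ⊥bis P1·P5 via (20.395,28.59): [(0, 50.2559) (0, 14.5403) (20.1449, 14.1369) (26.7652, 21.8228)]  |A|=556.7192
7. ⊥bis P1·P6 via (17.42,23.55): [(11.2846, 38.2682) (0, 50.2559) (0, 14.5403) (20.1449, 14.1369) (20.9529, 15.075)]  |A|=456.696
8. ⊥bis P1·P7 via (22.31,20.895): [(11.2846, 38.2682) (0, 50.2559) (0, 14.5403) (20.1449, 14.1369) (20.9529, 15.075)]  |A|=456.696
9. ⊥bis P1·P8 via (10.23,21.175): [(11.2846, 38.2682) (5.4934, 44.4202) (11.6294, 14.3074) (20.1449, 14.1369) (20.9529, 15.075)]  |A|=184.2142
10. canonical 5-gon: [(11.2846, 38.2682) (5.4934, 44.4202) (11.6294, 14.3074) (20.1449, 14.1369) (20.9529, 15.075)]
11. shoelace: 184.2142

Area of P1's cell: 184.2142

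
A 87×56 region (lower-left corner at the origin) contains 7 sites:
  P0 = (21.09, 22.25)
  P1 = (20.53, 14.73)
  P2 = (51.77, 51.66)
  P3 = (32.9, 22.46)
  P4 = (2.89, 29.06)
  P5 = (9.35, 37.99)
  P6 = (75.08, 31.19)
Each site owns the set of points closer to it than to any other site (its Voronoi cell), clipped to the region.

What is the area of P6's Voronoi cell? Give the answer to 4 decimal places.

1. box [0,87]×[0,56]: [(0, 0) (87, 0) (87, 56) (0, 56)]
2. ⊥bis P6·P0 via (48.085,26.72): [(52.5095, 0) (87, 0) (87, 56) (43.2366, 56)]  |A|=2191.1092
3. ⊥bis P6·P1 via (47.805,22.96): [(49.8053, 16.3308) (54.733, 0) (87, 0) (87, 56) (43.2366, 56)]  |A|=2172.9533
4. ⊥bis P6·P2 via (63.425,41.425): [(48.47, 24.3951) (49.8053, 16.3308) (54.733, 0) (87, 0) (87, 56) (76.2242, 56)]  |A|=1651.6686
5. ⊥bis P6·P3 via (53.99,26.825): [(53.3441, 29.9455) (59.542, 0) (87, 0) (87, 56) (76.2242, 56)]  |A|=1493.8649
6. ⊥bis P6·P4 via (38.985,30.125): [(53.3441, 29.9455) (59.542, 0) (87, 0) (87, 56) (76.2242, 56)]  |A|=1493.8649
7. ⊥bis P6·P5 via (42.215,34.59): [(53.3441, 29.9455) (59.542, 0) (87, 0) (87, 56) (76.2242, 56)]  |A|=1493.8649
8. canonical 5-gon: [(53.3441, 29.9455) (59.542, 0) (87, 0) (87, 56) (76.2242, 56)]
9. shoelace: 1493.8649

Area of P6's cell: 1493.8649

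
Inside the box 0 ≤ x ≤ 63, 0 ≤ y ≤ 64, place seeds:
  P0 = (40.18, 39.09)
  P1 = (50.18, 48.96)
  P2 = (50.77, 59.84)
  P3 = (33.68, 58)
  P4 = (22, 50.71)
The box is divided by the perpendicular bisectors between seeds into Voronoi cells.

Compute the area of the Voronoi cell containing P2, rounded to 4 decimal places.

Area of P2's cell: 202.3392

1. box [0,63]×[0,64]: [(0, 0) (63, 0) (63, 64) (0, 64)]
2. ⊥bis P2·P0 via (45.475,49.465): [(63, 40.5209) (63, 64) (16.9952, 64)]  |A|=540.0755
3. ⊥bis P2·P1 via (50.475,54.4): [(34.0614, 55.2901) (63, 53.7208) (63, 64) (16.9952, 64)]  |A|=349.0823
4. ⊥bis P2·P3 via (42.225,58.92): [(42.6661, 54.8235) (63, 53.7208) (63, 64) (41.6781, 64)]  |A|=202.3392
5. ⊥bis P2·P4 via (36.385,55.275): [(42.6661, 54.8235) (63, 53.7208) (63, 64) (41.6781, 64)]  |A|=202.3392
6. canonical 4-gon: [(42.6661, 54.8235) (63, 53.7208) (63, 64) (41.6781, 64)]
7. shoelace: 202.3392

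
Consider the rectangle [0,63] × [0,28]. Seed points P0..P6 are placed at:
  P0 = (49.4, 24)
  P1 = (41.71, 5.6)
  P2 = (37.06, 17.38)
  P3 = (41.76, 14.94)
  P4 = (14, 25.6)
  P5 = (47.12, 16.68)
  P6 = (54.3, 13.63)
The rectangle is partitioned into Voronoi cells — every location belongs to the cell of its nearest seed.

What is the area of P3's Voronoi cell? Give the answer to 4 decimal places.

Area of P3's cell: 57.8937

1. box [0,63]×[0,28]: [(0, 0) (63, 0) (63, 28) (0, 28)]
2. ⊥bis P3·P0 via (45.58,19.47): [(0, 0) (63, 0) (63, 4.7803) (35.4646, 28) (0, 28)]  |A|=1444.3177
3. ⊥bis P3·P1 via (41.735,10.27): [(0, 10.4934) (56.5842, 10.1905) (35.4646, 28) (0, 28)]  |A|=811.1011
4. ⊥bis P3·P2 via (39.41,16.16): [(36.3671, 10.2987) (56.5842, 10.1905) (42.4838, 22.0809)]  |A|=119.4315
5. ⊥bis P3·P4 via (27.88,20.27): [(36.3671, 10.2987) (56.5842, 10.1905) (42.4838, 22.0809)]  |A|=119.4315
6. ⊥bis P3·P5 via (44.44,15.81): [(42.4349, 21.9866) (36.3671, 10.2987) (46.2463, 10.2458)]  |A|=57.8937
7. ⊥bis P3·P6 via (48.03,14.285): [(42.4349, 21.9866) (36.3671, 10.2987) (46.2463, 10.2458)]  |A|=57.8937
8. canonical 3-gon: [(42.4349, 21.9866) (36.3671, 10.2987) (46.2463, 10.2458)]
9. shoelace: 57.8937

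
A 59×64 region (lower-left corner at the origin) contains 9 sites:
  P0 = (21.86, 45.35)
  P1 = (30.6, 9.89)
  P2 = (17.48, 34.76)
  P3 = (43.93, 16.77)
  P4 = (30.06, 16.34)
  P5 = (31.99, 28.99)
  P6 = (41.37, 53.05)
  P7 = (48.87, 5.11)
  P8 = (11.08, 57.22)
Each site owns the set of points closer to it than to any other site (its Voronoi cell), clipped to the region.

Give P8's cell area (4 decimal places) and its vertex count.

Area of P8's cell: 391.7502 (5 vertices)

1. box [0,59]×[0,64]: [(0, 0) (59, 0) (59, 64) (0, 64)]
2. ⊥bis P8·P0 via (16.47,51.285): [(0, 36.3274) (30.4707, 64) (0, 64)]  |A|=421.601
3. ⊥bis P8·P1 via (20.84,33.555): [(0, 36.3274) (30.4707, 64) (0, 64)]  |A|=421.601
4. ⊥bis P8·P2 via (14.28,45.99): [(0, 41.9209) (8.9751, 44.4784) (30.4707, 64) (0, 64)]  |A|=396.4998
5. ⊥bis P8·P3 via (27.505,36.995): [(0, 41.9209) (8.9751, 44.4784) (30.4707, 64) (0, 64)]  |A|=396.4998
6. ⊥bis P8·P4 via (20.57,36.78): [(0, 41.9209) (8.9751, 44.4784) (30.4707, 64) (0, 64)]  |A|=396.4998
7. ⊥bis P8·P5 via (21.535,43.105): [(0, 41.9209) (8.9751, 44.4784) (30.4707, 64) (0, 64)]  |A|=396.4998
8. ⊥bis P8·P6 via (26.225,55.135): [(0, 41.9209) (8.9751, 44.4784) (27.0132, 60.86) (27.4454, 64) (0, 64)]  |A|=391.7502
9. ⊥bis P8·P7 via (29.975,31.165): [(0, 41.9209) (8.9751, 44.4784) (27.0132, 60.86) (27.4454, 64) (0, 64)]  |A|=391.7502
10. canonical 5-gon: [(0, 41.9209) (8.9751, 44.4784) (27.0132, 60.86) (27.4454, 64) (0, 64)]
11. shoelace: 391.7502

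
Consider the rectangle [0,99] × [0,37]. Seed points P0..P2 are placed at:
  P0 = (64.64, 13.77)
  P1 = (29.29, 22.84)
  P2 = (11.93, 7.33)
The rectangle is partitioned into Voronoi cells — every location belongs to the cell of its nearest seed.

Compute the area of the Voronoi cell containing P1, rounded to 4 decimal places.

1. box [0,99]×[0,37]: [(0, 0) (99, 0) (99, 37) (0, 37)]
2. ⊥bis P1·P0 via (46.965,18.305): [(0, 0) (42.2684, 0) (51.7617, 37) (0, 37)]  |A|=1739.5562
3. ⊥bis P1·P2 via (20.61,15.085): [(34.0874, 0) (42.2684, 0) (51.7617, 37) (1.0304, 37)]  |A|=1089.876
4. canonical 4-gon: [(34.0874, 0) (42.2684, 0) (51.7617, 37) (1.0304, 37)]
5. shoelace: 1089.876

Area of P1's cell: 1089.8760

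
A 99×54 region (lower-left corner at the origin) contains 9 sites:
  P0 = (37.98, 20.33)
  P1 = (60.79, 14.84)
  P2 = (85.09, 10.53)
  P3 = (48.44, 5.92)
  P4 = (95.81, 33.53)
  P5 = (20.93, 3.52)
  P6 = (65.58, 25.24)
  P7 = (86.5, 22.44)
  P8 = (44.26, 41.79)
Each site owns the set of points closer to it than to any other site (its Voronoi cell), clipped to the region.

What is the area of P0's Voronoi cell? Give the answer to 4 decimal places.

Area of P0's cell: 763.5243

1. box [0,99]×[0,54]: [(0, 0) (99, 0) (99, 54) (0, 54)]
2. ⊥bis P0·P1 via (49.385,17.585): [(0, 0) (45.1526, 0) (58.1495, 54) (0, 54)]  |A|=2789.1561
3. ⊥bis P0·P2 via (61.535,15.43): [(0, 0) (45.1526, 0) (58.1495, 54) (0, 54)]  |A|=2789.1561
4. ⊥bis P0·P3 via (43.21,13.125): [(0, 0) (25.1286, 0) (49.3915, 17.6121) (58.1495, 54) (0, 54)]  |A|=2612.8245
5. ⊥bis P0·P4 via (66.895,26.93): [(0, 0) (25.1286, 0) (49.3915, 17.6121) (58.1495, 54) (0, 54)]  |A|=2612.8245
6. ⊥bis P0·P5 via (29.455,11.925): [(0, 41.8005) (34.5031, 6.8048) (49.3915, 17.6121) (58.1495, 54) (0, 54)]  |A|=1806.2023
7. ⊥bis P0·P6 via (51.78,22.785): [(0, 41.8005) (34.5031, 6.8048) (49.3915, 17.6121) (51.294, 25.5167) (46.2269, 54) (0, 54)]  |A|=1636.4048
8. ⊥bis P0·P7 via (62.24,21.385): [(0, 41.8005) (34.5031, 6.8048) (49.3915, 17.6121) (51.294, 25.5167) (46.2269, 54) (0, 54)]  |A|=1636.4048
9. ⊥bis P0·P8 via (41.12,31.06): [(0, 43.0933) (0, 41.8005) (34.5031, 6.8048) (49.3915, 17.6121) (51.294, 25.5167) (50.8125, 28.2236)]  |A|=763.5243
10. canonical 6-gon: [(0, 43.0933) (0, 41.8005) (34.5031, 6.8048) (49.3915, 17.6121) (51.294, 25.5167) (50.8125, 28.2236)]
11. shoelace: 763.5243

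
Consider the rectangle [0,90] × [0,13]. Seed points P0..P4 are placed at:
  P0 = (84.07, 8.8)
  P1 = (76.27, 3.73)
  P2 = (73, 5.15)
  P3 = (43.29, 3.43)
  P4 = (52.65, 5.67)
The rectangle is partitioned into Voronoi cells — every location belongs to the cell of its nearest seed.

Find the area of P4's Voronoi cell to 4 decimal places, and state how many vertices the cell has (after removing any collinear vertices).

1. box [0,90]×[0,13]: [(0, 0) (90, 0) (90, 13) (0, 13)]
2. ⊥bis P4·P0 via (68.36,7.235): [(0, 0) (69.0807, 0) (67.7857, 13) (0, 13)]  |A|=889.6319
3. ⊥bis P4·P1 via (64.46,4.7): [(0, 0) (64.074, 0) (65.1417, 13) (0, 13)]  |A|=839.9019
4. ⊥bis P4·P2 via (62.825,5.41): [(0, 0) (62.6868, 0) (63.0189, 13) (0, 13)]  |A|=817.0871
5. ⊥bis P4·P3 via (47.97,4.55): [(49.0589, 0) (62.6868, 0) (63.0189, 13) (45.9478, 13)]  |A|=199.5438
6. canonical 4-gon: [(49.0589, 0) (62.6868, 0) (63.0189, 13) (45.9478, 13)]
7. shoelace: 199.5438

Area of P4's cell: 199.5438 (4 vertices)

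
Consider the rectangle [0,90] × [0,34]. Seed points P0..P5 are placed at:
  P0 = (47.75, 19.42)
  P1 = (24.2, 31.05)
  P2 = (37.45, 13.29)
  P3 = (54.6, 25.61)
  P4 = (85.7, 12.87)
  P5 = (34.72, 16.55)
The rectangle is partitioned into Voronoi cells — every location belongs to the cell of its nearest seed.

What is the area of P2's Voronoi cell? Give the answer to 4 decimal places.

Area of P2's cell: 324.2735

1. box [0,90]×[0,34]: [(0, 0) (90, 0) (90, 34) (0, 34)]
2. ⊥bis P2·P0 via (42.6,16.355): [(0, 0) (52.3336, 0) (32.0987, 34) (0, 34)]  |A|=1435.3485
3. ⊥bis P2·P1 via (30.825,22.17): [(1.1088, 0) (52.3336, 0) (36.5827, 26.4656)]  |A|=677.8471
4. ⊥bis P2·P3 via (46.025,19.45): [(1.1088, 0) (52.3336, 0) (36.5827, 26.4656)]  |A|=677.8471
5. ⊥bis P2·P4 via (61.575,13.08): [(1.1088, 0) (52.3336, 0) (36.5827, 26.4656)]  |A|=677.8471
6. ⊥bis P2·P5 via (36.085,14.92): [(18.2684, 0) (52.3336, 0) (41.003, 19.0384)]  |A|=324.2735
7. canonical 3-gon: [(18.2684, 0) (52.3336, 0) (41.003, 19.0384)]
8. shoelace: 324.2735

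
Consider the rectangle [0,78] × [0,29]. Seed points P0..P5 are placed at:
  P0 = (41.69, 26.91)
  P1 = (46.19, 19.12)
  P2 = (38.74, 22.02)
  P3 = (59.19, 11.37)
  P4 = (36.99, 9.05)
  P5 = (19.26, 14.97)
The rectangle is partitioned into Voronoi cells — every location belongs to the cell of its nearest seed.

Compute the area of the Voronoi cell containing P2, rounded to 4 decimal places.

Area of P2's cell: 163.1330

1. box [0,78]×[0,29]: [(0, 0) (78, 0) (78, 29) (0, 29)]
2. ⊥bis P2·P0 via (40.215,24.465): [(0, 0) (78, 0) (78, 1.6704) (32.6977, 29) (0, 29)]  |A|=1642.9519
3. ⊥bis P2·P1 via (42.465,20.57): [(0, 0) (34.4579, 0) (43.265, 22.625) (32.6977, 29) (0, 29)]  |A|=1121.3705
4. ⊥bis P2·P3 via (48.965,16.695): [(0, 0) (34.4579, 0) (43.265, 22.625) (32.6977, 29) (0, 29)]  |A|=1121.3705
5. ⊥bis P2·P4 via (37.865,15.535): [(0, 20.644) (40.3733, 15.1966) (43.265, 22.625) (32.6977, 29) (0, 29)]  |A|=442.8163
6. ⊥bis P2·P5 via (29,18.495): [(29.6711, 16.6406) (40.3733, 15.1966) (43.265, 22.625) (32.6977, 29) (25.1981, 29)]  |A|=163.133
7. canonical 5-gon: [(29.6711, 16.6406) (40.3733, 15.1966) (43.265, 22.625) (32.6977, 29) (25.1981, 29)]
8. shoelace: 163.133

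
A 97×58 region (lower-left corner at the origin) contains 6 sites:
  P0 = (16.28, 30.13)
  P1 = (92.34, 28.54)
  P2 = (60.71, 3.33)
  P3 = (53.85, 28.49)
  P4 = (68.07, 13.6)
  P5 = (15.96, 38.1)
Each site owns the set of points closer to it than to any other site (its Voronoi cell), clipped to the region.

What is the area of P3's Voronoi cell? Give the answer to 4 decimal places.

1. box [0,97]×[0,58]: [(0, 0) (97, 0) (97, 58) (0, 58)]
2. ⊥bis P3·P0 via (35.065,29.31): [(33.7856, 0) (97, 0) (97, 58) (36.3174, 58)]  |A|=3593.0149
3. ⊥bis P3·P1 via (73.095,28.515): [(33.7856, 0) (73.132, 0) (73.0567, 58) (36.3174, 58)]  |A|=2206.4883
4. ⊥bis P3·P2 via (57.28,15.91): [(34.2054, 9.6186) (73.1058, 20.225) (73.0567, 58) (36.3174, 58)]  |A|=1623.7407
5. ⊥bis P3·P4 via (60.96,21.045): [(34.2054, 9.6186) (54.905, 15.2624) (73.0897, 32.6289) (73.0567, 58) (36.3174, 58)]  |A|=1510.8205
6. ⊥bis P3·P5 via (34.905,33.295): [(35.3084, 34.8854) (34.2054, 9.6186) (54.905, 15.2624) (73.0897, 32.6289) (73.0567, 58) (41.1709, 58)]  |A|=1454.7269
7. canonical 6-gon: [(35.3084, 34.8854) (34.2054, 9.6186) (54.905, 15.2624) (73.0897, 32.6289) (73.0567, 58) (41.1709, 58)]
8. shoelace: 1454.7269

Area of P3's cell: 1454.7269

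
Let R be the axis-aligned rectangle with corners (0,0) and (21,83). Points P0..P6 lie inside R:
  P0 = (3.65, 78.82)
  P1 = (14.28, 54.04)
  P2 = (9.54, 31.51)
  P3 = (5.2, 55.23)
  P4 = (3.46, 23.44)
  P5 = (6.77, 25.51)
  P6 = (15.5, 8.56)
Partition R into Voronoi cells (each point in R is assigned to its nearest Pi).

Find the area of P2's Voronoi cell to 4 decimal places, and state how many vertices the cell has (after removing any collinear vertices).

1. box [0,21]×[0,83]: [(0, 0) (21, 0) (21, 83) (0, 83)]
2. ⊥bis P2·P0 via (6.595,55.165): [(0, 54.3439) (0, 0) (21, 0) (21, 56.9584)]  |A|=1168.6745
3. ⊥bis P2·P1 via (11.91,42.775): [(0, 45.2807) (0, 0) (21, 0) (21, 40.8626)]  |A|=904.5045
4. ⊥bis P2·P3 via (7.37,43.37): [(8.2856, 43.5375) (0, 42.0215) (0, 0) (21, 0) (21, 40.8626)]  |A|=891.0024
5. ⊥bis P2·P4 via (6.5,27.475): [(8.2856, 43.5375) (0, 42.0215) (0, 32.3721) (21, 16.5506) (21, 40.8626)]  |A|=377.3137
6. ⊥bis P2·P5 via (8.155,28.51): [(8.2856, 43.5375) (0, 42.0215) (0, 32.3721) (0.3334, 32.121) (21, 22.5799) (21, 40.8626)]  |A|=315.011
7. ⊥bis P2·P6 via (12.52,20.035): [(8.2856, 43.5375) (0, 42.0215) (0, 32.3721) (0.3334, 32.121) (21, 22.5799) (21, 40.8626)]  |A|=315.011
8. canonical 6-gon: [(8.2856, 43.5375) (0, 42.0215) (0, 32.3721) (0.3334, 32.121) (21, 22.5799) (21, 40.8626)]
9. shoelace: 315.011

Area of P2's cell: 315.0110 (6 vertices)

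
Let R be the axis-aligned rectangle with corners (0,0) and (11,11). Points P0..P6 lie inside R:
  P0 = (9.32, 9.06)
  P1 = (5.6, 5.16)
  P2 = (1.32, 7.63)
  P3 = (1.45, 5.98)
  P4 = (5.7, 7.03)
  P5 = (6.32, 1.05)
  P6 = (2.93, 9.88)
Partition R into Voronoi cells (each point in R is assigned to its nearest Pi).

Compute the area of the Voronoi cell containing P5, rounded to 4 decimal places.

Area of P5's cell: 29.8115

1. box [0,11]×[0,11]: [(0, 0) (11, 0) (11, 11) (0, 11)]
2. ⊥bis P5·P0 via (7.82,5.055): [(0, 7.9838) (0, 0) (11, 0) (11, 3.864)]  |A|=65.1631
3. ⊥bis P5·P1 via (5.96,3.105): [(10.7746, 3.9484) (0, 2.0609) (0, 0) (11, 0) (11, 3.864)]  |A|=33.2546
4. ⊥bis P5·P2 via (3.82,4.34): [(10.7746, 3.9484) (1.0666, 2.2478) (0, 1.4373) (0, 0) (11, 0) (11, 3.864)]  |A|=32.922
5. ⊥bis P5·P3 via (3.885,3.515): [(10.7746, 3.9484) (2.9332, 2.5748) (0.3267, 0) (11, 0) (11, 3.864)]  |A|=29.8115
6. ⊥bis P5·P4 via (6.01,4.04): [(10.7746, 3.9484) (2.9332, 2.5748) (0.3267, 0) (11, 0) (11, 3.864)]  |A|=29.8115
7. ⊥bis P5·P6 via (4.625,5.465): [(10.7746, 3.9484) (2.9332, 2.5748) (0.3267, 0) (11, 0) (11, 3.864)]  |A|=29.8115
8. canonical 5-gon: [(10.7746, 3.9484) (2.9332, 2.5748) (0.3267, 0) (11, 0) (11, 3.864)]
9. shoelace: 29.8115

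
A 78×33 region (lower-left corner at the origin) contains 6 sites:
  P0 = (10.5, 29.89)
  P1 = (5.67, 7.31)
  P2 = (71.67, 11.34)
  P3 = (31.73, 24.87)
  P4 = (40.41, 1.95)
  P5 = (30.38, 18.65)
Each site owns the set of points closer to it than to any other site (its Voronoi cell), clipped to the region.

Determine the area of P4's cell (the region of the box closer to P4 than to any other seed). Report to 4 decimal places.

Area of P4's cell: 395.6776

1. box [0,78]×[0,33]: [(0, 0) (78, 0) (78, 33) (0, 33)]
2. ⊥bis P4·P0 via (25.455,15.92): [(10.5836, 0) (78, 0) (78, 33) (41.41, 33)]  |A|=1716.1056
3. ⊥bis P4·P1 via (23.04,4.63): [(24.6488, 15.0569) (22.3256, 0) (78, 0) (78, 33) (41.41, 33)]  |A|=1627.7059
4. ⊥bis P4·P2 via (56.04,6.645): [(24.6488, 15.0569) (22.3256, 0) (58.0361, 0) (48.1234, 33) (41.41, 33)]  |A|=805.3366
5. ⊥bis P4·P3 via (36.07,13.41): [(23.6701, 8.7141) (22.3256, 0) (58.0361, 0) (52.1757, 19.5094)]  |A|=465.2868
6. ⊥bis P4·P5 via (35.395,10.3): [(48.2589, 18.026) (22.7424, 2.7008) (22.3256, 0) (58.0361, 0) (52.1757, 19.5094)]  |A|=395.6776
7. canonical 5-gon: [(48.2589, 18.026) (22.7424, 2.7008) (22.3256, 0) (58.0361, 0) (52.1757, 19.5094)]
8. shoelace: 395.6776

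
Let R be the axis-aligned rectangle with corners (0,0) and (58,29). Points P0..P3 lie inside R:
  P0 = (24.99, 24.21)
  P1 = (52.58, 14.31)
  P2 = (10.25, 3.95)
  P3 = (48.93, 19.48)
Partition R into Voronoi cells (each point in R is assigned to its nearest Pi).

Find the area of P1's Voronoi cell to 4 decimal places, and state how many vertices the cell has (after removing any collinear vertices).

1. box [0,58]×[0,29]: [(0, 0) (58, 0) (58, 29) (0, 29)]
2. ⊥bis P1·P0 via (38.785,19.26): [(31.874, 0) (58, 0) (58, 29) (42.28, 29)]  |A|=606.7673
3. ⊥bis P1·P2 via (31.415,9.13): [(32.9296, 2.9417) (33.6495, 0) (58, 0) (58, 29) (42.28, 29)]  |A|=604.1559
4. ⊥bis P1·P3 via (50.755,16.895): [(33.5873, 4.7747) (32.9296, 2.9417) (33.6495, 0) (58, 0) (58, 22.0099)]  |A|=328.4211
5. canonical 5-gon: [(33.5873, 4.7747) (32.9296, 2.9417) (33.6495, 0) (58, 0) (58, 22.0099)]
6. shoelace: 328.4211

Area of P1's cell: 328.4211 (5 vertices)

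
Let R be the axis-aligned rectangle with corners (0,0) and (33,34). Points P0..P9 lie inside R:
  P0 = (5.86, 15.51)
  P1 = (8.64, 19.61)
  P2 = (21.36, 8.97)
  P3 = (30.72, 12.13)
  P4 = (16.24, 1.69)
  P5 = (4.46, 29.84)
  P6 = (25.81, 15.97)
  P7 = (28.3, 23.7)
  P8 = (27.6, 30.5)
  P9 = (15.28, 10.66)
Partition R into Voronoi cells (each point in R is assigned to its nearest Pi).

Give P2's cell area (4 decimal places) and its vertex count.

1. box [0,33]×[0,34]: [(0, 0) (33, 0) (33, 34) (0, 34)]
2. ⊥bis P2·P0 via (13.61,12.24): [(8.4455, 0) (33, 0) (33, 34) (22.7913, 34)]  |A|=590.974
3. ⊥bis P2·P1 via (15,14.29): [(13.9406, 13.0235) (8.4455, 0) (33, 0) (33, 34) (31.487, 34)]  |A|=499.7715
4. ⊥bis P2·P3 via (26.04,10.55): [(21.9659, 22.6176) (13.9406, 13.0235) (8.4455, 0) (29.6018, 0)]  |A|=265.1505
5. ⊥bis P2·P4 via (18.8,5.33): [(21.9659, 22.6176) (13.9406, 13.0235) (12.5493, 9.7261) (26.3786, 0) (29.6018, 0)]  |A|=177.941
6. ⊥bis P2·P5 via (12.91,19.405): [(21.9659, 22.6176) (13.9406, 13.0235) (12.5493, 9.7261) (26.3786, 0) (29.6018, 0)]  |A|=177.941
7. ⊥bis P2·P6 via (23.585,12.47): [(25.8855, 11.0075) (16.9865, 16.6648) (13.9406, 13.0235) (12.5493, 9.7261) (26.3786, 0) (29.6018, 0)]  |A|=137.3686
8. ⊥bis P2·P7 via (24.83,16.335): [(25.8855, 11.0075) (16.9865, 16.6648) (13.9406, 13.0235) (12.5493, 9.7261) (26.3786, 0) (29.6018, 0)]  |A|=137.3686
9. ⊥bis P2·P8 via (24.48,19.735): [(25.8855, 11.0075) (16.9865, 16.6648) (13.9406, 13.0235) (12.5493, 9.7261) (26.3786, 0) (29.6018, 0)]  |A|=137.3686
10. ⊥bis P2·P9 via (18.32,9.815): [(25.8855, 11.0075) (19.7378, 14.9157) (17.3557, 6.3458) (26.3786, 0) (29.6018, 0)]  |A|=96.8327
11. canonical 5-gon: [(25.8855, 11.0075) (19.7378, 14.9157) (17.3557, 6.3458) (26.3786, 0) (29.6018, 0)]
12. shoelace: 96.8327

Area of P2's cell: 96.8327 (5 vertices)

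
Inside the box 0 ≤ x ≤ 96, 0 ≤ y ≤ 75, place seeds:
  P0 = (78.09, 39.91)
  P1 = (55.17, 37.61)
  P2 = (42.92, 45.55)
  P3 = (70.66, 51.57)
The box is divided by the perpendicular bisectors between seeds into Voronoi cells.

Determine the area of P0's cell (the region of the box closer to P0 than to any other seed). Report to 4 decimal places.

1. box [0,96]×[0,75]: [(0, 0) (96, 0) (96, 75) (0, 75)]
2. ⊥bis P0·P1 via (66.63,38.76): [(70.5195, 0) (96, 0) (96, 75) (62.9934, 75)]  |A|=2193.267
3. ⊥bis P0·P2 via (60.505,42.73): [(64.0274, 64.6952) (70.5195, 0) (96, 0) (96, 75) (65.6799, 75)]  |A|=2179.4246
4. ⊥bis P0·P3 via (74.375,45.74): [(66.4371, 40.6818) (70.5195, 0) (96, 0) (96, 59.5199)]  |A|=1398.0853
5. canonical 4-gon: [(66.4371, 40.6818) (70.5195, 0) (96, 0) (96, 59.5199)]
6. shoelace: 1398.0853

Area of P0's cell: 1398.0853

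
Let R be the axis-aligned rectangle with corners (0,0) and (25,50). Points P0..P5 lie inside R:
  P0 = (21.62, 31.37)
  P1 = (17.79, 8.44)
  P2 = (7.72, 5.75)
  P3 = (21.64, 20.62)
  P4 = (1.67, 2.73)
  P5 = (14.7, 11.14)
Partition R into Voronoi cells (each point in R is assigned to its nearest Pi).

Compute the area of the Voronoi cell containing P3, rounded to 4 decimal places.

1. box [0,25]×[0,50]: [(0, 0) (25, 0) (25, 50) (0, 50)]
2. ⊥bis P3·P0 via (21.63,25.995): [(0, 25.9548) (0, 0) (25, 0) (25, 26.0013)]  |A|=649.4503
3. ⊥bis P3·P1 via (19.715,14.53): [(0, 25.9548) (0, 20.7618) (25, 12.8595) (25, 26.0013)]  |A|=229.1853
4. ⊥bis P3·P2 via (14.68,13.185): [(1.0367, 25.9567) (9.9438, 17.6186) (25, 12.8595) (25, 26.0013)]  |A|=199.0355
5. ⊥bis P3·P4 via (11.655,11.675): [(1.0367, 25.9567) (9.9438, 17.6186) (25, 12.8595) (25, 26.0013)]  |A|=199.0355
6. ⊥bis P3·P5 via (18.17,15.88): [(4.3968, 25.9629) (20.2414, 14.3636) (25, 12.8595) (25, 26.0013)]  |A|=151.064
7. canonical 4-gon: [(4.3968, 25.9629) (20.2414, 14.3636) (25, 12.8595) (25, 26.0013)]
8. shoelace: 151.064

Area of P3's cell: 151.0640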